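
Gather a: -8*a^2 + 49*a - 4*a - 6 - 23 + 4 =-8*a^2 + 45*a - 25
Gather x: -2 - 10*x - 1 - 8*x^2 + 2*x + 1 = -8*x^2 - 8*x - 2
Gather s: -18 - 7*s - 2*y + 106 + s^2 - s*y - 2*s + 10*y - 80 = s^2 + s*(-y - 9) + 8*y + 8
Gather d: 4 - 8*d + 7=11 - 8*d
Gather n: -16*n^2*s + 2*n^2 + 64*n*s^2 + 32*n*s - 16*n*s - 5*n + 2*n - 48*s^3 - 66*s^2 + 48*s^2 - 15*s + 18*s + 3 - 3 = n^2*(2 - 16*s) + n*(64*s^2 + 16*s - 3) - 48*s^3 - 18*s^2 + 3*s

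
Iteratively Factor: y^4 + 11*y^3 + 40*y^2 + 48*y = (y + 4)*(y^3 + 7*y^2 + 12*y) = (y + 4)^2*(y^2 + 3*y) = y*(y + 4)^2*(y + 3)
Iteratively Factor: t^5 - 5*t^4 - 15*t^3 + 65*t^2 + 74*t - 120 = (t - 4)*(t^4 - t^3 - 19*t^2 - 11*t + 30) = (t - 5)*(t - 4)*(t^3 + 4*t^2 + t - 6) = (t - 5)*(t - 4)*(t - 1)*(t^2 + 5*t + 6) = (t - 5)*(t - 4)*(t - 1)*(t + 3)*(t + 2)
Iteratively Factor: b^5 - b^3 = (b)*(b^4 - b^2) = b*(b - 1)*(b^3 + b^2) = b^2*(b - 1)*(b^2 + b) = b^2*(b - 1)*(b + 1)*(b)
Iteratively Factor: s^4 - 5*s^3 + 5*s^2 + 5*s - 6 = (s - 3)*(s^3 - 2*s^2 - s + 2) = (s - 3)*(s + 1)*(s^2 - 3*s + 2) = (s - 3)*(s - 2)*(s + 1)*(s - 1)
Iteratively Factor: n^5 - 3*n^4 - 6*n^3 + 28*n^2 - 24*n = (n - 2)*(n^4 - n^3 - 8*n^2 + 12*n) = (n - 2)*(n + 3)*(n^3 - 4*n^2 + 4*n) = n*(n - 2)*(n + 3)*(n^2 - 4*n + 4) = n*(n - 2)^2*(n + 3)*(n - 2)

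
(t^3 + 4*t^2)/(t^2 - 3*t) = t*(t + 4)/(t - 3)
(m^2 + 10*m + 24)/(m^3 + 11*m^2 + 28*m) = (m + 6)/(m*(m + 7))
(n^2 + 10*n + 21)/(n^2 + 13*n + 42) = (n + 3)/(n + 6)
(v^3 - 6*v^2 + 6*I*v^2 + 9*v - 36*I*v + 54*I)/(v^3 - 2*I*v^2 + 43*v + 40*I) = (v^3 + v^2*(-6 + 6*I) + v*(9 - 36*I) + 54*I)/(v^3 - 2*I*v^2 + 43*v + 40*I)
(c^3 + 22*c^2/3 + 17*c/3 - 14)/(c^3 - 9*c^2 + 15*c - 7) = (c^2 + 25*c/3 + 14)/(c^2 - 8*c + 7)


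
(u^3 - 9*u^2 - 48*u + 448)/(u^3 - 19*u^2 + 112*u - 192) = (u + 7)/(u - 3)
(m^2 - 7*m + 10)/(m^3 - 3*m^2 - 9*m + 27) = (m^2 - 7*m + 10)/(m^3 - 3*m^2 - 9*m + 27)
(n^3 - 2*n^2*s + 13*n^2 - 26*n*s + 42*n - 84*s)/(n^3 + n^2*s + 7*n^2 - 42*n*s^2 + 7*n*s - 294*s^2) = (-n^2 + 2*n*s - 6*n + 12*s)/(-n^2 - n*s + 42*s^2)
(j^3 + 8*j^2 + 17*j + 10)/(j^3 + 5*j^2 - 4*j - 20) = (j + 1)/(j - 2)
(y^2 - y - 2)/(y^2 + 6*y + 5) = (y - 2)/(y + 5)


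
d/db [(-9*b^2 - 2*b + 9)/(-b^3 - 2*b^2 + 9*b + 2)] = (-9*b^4 - 4*b^3 - 58*b^2 - 85)/(b^6 + 4*b^5 - 14*b^4 - 40*b^3 + 73*b^2 + 36*b + 4)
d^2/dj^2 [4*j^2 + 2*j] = 8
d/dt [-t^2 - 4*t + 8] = -2*t - 4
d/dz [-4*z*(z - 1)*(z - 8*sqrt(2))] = -12*z^2 + 8*z + 64*sqrt(2)*z - 32*sqrt(2)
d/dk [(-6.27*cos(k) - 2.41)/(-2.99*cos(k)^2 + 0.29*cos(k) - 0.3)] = (18.7473*cos(k)^2 + 14.4118*cos(k) - 2.5799)*sin(k)/(8.9401*cos(k)^4 - 1.7342*cos(k)^3 + 1.8781*cos(k)^2 - 0.174*cos(k) + 0.09)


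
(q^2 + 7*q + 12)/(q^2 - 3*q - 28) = (q + 3)/(q - 7)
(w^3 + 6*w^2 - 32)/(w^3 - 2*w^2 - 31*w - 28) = (w^2 + 2*w - 8)/(w^2 - 6*w - 7)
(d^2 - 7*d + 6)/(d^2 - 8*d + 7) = (d - 6)/(d - 7)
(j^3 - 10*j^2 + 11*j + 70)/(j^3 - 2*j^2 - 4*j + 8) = (j^2 - 12*j + 35)/(j^2 - 4*j + 4)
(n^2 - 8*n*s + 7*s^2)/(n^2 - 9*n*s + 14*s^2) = (-n + s)/(-n + 2*s)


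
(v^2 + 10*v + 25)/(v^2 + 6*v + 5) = (v + 5)/(v + 1)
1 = 1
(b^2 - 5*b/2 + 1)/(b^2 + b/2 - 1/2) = (b - 2)/(b + 1)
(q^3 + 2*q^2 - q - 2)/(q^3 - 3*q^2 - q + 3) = (q + 2)/(q - 3)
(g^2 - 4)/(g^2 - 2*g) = (g + 2)/g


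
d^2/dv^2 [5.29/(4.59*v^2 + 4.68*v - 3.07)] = (-222.900498*v^2 - 227.271096*v + 5.29*(9.18*v + 4.68)*(18.36*v + 9.36) + 149.085954)/(4.59*v^2 + 4.68*v - 3.07)^3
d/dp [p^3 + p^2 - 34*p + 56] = 3*p^2 + 2*p - 34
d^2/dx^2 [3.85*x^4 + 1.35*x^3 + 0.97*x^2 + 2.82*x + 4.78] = 46.2*x^2 + 8.1*x + 1.94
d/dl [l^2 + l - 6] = 2*l + 1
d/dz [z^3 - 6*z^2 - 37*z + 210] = 3*z^2 - 12*z - 37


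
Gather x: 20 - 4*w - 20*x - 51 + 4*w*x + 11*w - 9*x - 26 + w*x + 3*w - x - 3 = 10*w + x*(5*w - 30) - 60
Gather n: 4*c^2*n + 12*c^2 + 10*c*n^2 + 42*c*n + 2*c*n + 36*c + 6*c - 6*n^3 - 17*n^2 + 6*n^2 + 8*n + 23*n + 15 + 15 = 12*c^2 + 42*c - 6*n^3 + n^2*(10*c - 11) + n*(4*c^2 + 44*c + 31) + 30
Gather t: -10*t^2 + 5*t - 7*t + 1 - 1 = -10*t^2 - 2*t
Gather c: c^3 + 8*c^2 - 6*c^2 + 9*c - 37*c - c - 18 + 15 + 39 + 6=c^3 + 2*c^2 - 29*c + 42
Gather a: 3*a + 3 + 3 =3*a + 6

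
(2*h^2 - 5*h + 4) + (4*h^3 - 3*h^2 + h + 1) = 4*h^3 - h^2 - 4*h + 5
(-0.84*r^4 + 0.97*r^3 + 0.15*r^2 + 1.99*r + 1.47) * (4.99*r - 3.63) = -4.1916*r^5 + 7.8895*r^4 - 2.7726*r^3 + 9.3856*r^2 + 0.1116*r - 5.3361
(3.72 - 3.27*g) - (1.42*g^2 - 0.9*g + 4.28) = -1.42*g^2 - 2.37*g - 0.56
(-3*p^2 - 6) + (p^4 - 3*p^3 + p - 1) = p^4 - 3*p^3 - 3*p^2 + p - 7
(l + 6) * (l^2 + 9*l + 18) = l^3 + 15*l^2 + 72*l + 108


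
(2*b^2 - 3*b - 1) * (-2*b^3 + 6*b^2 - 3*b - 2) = -4*b^5 + 18*b^4 - 22*b^3 - b^2 + 9*b + 2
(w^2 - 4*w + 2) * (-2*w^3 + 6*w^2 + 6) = -2*w^5 + 14*w^4 - 28*w^3 + 18*w^2 - 24*w + 12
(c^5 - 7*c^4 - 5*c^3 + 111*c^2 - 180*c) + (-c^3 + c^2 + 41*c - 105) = c^5 - 7*c^4 - 6*c^3 + 112*c^2 - 139*c - 105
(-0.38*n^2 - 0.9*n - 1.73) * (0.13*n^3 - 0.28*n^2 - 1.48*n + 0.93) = -0.0494*n^5 - 0.0106*n^4 + 0.5895*n^3 + 1.463*n^2 + 1.7234*n - 1.6089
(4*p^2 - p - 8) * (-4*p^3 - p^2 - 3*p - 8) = -16*p^5 + 21*p^3 - 21*p^2 + 32*p + 64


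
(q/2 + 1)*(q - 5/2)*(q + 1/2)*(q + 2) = q^4/2 + q^3 - 21*q^2/8 - 13*q/2 - 5/2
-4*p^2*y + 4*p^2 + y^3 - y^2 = (-2*p + y)*(2*p + y)*(y - 1)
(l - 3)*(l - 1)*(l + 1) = l^3 - 3*l^2 - l + 3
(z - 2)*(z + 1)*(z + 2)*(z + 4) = z^4 + 5*z^3 - 20*z - 16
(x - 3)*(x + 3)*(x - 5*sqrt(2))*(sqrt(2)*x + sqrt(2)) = sqrt(2)*x^4 - 10*x^3 + sqrt(2)*x^3 - 9*sqrt(2)*x^2 - 10*x^2 - 9*sqrt(2)*x + 90*x + 90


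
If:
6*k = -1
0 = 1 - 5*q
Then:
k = -1/6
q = 1/5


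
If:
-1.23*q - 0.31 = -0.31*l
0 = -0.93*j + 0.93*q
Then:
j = q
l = 3.96774193548387*q + 1.0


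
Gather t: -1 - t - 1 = -t - 2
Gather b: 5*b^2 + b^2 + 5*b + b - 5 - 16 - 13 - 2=6*b^2 + 6*b - 36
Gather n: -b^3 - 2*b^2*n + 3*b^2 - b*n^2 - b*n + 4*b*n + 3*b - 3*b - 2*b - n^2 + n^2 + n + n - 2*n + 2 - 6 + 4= -b^3 + 3*b^2 - b*n^2 - 2*b + n*(-2*b^2 + 3*b)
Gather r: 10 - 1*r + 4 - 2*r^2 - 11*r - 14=-2*r^2 - 12*r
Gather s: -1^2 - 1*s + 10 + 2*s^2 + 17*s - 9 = 2*s^2 + 16*s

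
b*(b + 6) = b^2 + 6*b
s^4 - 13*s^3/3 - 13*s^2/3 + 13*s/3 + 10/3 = (s - 5)*(s - 1)*(s + 2/3)*(s + 1)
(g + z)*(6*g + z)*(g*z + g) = 6*g^3*z + 6*g^3 + 7*g^2*z^2 + 7*g^2*z + g*z^3 + g*z^2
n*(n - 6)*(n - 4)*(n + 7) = n^4 - 3*n^3 - 46*n^2 + 168*n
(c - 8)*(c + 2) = c^2 - 6*c - 16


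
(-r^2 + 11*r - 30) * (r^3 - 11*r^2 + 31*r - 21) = -r^5 + 22*r^4 - 182*r^3 + 692*r^2 - 1161*r + 630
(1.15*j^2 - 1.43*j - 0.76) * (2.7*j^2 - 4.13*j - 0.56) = 3.105*j^4 - 8.6105*j^3 + 3.2099*j^2 + 3.9396*j + 0.4256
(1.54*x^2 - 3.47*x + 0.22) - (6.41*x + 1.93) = 1.54*x^2 - 9.88*x - 1.71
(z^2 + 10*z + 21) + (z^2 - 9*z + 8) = 2*z^2 + z + 29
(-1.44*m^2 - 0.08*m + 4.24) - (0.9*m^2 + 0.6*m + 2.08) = -2.34*m^2 - 0.68*m + 2.16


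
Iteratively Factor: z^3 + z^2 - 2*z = (z - 1)*(z^2 + 2*z) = z*(z - 1)*(z + 2)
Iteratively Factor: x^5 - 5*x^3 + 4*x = (x - 1)*(x^4 + x^3 - 4*x^2 - 4*x) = (x - 1)*(x + 2)*(x^3 - x^2 - 2*x) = x*(x - 1)*(x + 2)*(x^2 - x - 2) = x*(x - 2)*(x - 1)*(x + 2)*(x + 1)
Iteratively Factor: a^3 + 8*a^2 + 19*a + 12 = (a + 1)*(a^2 + 7*a + 12) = (a + 1)*(a + 4)*(a + 3)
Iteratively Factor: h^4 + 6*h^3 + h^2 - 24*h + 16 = (h - 1)*(h^3 + 7*h^2 + 8*h - 16) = (h - 1)^2*(h^2 + 8*h + 16) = (h - 1)^2*(h + 4)*(h + 4)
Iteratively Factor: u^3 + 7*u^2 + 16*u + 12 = (u + 3)*(u^2 + 4*u + 4) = (u + 2)*(u + 3)*(u + 2)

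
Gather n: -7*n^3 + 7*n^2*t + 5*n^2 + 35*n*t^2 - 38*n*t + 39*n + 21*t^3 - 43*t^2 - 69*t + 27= -7*n^3 + n^2*(7*t + 5) + n*(35*t^2 - 38*t + 39) + 21*t^3 - 43*t^2 - 69*t + 27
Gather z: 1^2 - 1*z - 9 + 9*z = 8*z - 8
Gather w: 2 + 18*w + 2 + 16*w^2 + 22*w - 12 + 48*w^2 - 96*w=64*w^2 - 56*w - 8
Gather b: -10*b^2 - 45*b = -10*b^2 - 45*b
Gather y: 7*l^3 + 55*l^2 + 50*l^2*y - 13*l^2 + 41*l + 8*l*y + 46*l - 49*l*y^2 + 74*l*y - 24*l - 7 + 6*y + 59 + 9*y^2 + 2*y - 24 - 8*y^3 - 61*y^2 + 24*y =7*l^3 + 42*l^2 + 63*l - 8*y^3 + y^2*(-49*l - 52) + y*(50*l^2 + 82*l + 32) + 28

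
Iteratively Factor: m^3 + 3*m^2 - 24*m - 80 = (m + 4)*(m^2 - m - 20) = (m + 4)^2*(m - 5)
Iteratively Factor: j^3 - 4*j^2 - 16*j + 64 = (j - 4)*(j^2 - 16) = (j - 4)^2*(j + 4)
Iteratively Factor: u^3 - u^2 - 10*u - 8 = (u + 2)*(u^2 - 3*u - 4) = (u - 4)*(u + 2)*(u + 1)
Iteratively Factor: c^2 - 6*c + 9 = (c - 3)*(c - 3)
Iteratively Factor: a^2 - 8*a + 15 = (a - 3)*(a - 5)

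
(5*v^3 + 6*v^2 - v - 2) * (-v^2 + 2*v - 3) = -5*v^5 + 4*v^4 - 2*v^3 - 18*v^2 - v + 6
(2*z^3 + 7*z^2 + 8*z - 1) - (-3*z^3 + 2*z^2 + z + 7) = 5*z^3 + 5*z^2 + 7*z - 8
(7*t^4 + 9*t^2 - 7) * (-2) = -14*t^4 - 18*t^2 + 14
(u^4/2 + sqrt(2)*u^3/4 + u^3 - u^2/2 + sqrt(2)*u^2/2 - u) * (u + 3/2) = u^5/2 + sqrt(2)*u^4/4 + 7*u^4/4 + u^3 + 7*sqrt(2)*u^3/8 - 7*u^2/4 + 3*sqrt(2)*u^2/4 - 3*u/2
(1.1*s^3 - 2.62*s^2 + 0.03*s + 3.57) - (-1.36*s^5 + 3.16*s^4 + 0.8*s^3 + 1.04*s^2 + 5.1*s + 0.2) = 1.36*s^5 - 3.16*s^4 + 0.3*s^3 - 3.66*s^2 - 5.07*s + 3.37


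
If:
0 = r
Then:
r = 0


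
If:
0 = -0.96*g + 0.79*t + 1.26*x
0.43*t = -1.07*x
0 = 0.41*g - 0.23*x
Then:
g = 0.00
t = 0.00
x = 0.00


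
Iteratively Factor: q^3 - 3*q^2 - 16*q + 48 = (q - 3)*(q^2 - 16) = (q - 3)*(q + 4)*(q - 4)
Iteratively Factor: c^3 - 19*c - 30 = (c + 2)*(c^2 - 2*c - 15) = (c + 2)*(c + 3)*(c - 5)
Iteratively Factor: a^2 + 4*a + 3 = (a + 3)*(a + 1)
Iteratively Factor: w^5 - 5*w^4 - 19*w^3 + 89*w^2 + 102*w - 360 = (w + 3)*(w^4 - 8*w^3 + 5*w^2 + 74*w - 120) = (w + 3)^2*(w^3 - 11*w^2 + 38*w - 40) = (w - 2)*(w + 3)^2*(w^2 - 9*w + 20) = (w - 5)*(w - 2)*(w + 3)^2*(w - 4)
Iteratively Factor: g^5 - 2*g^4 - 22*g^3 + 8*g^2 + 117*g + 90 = (g - 5)*(g^4 + 3*g^3 - 7*g^2 - 27*g - 18) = (g - 5)*(g - 3)*(g^3 + 6*g^2 + 11*g + 6) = (g - 5)*(g - 3)*(g + 3)*(g^2 + 3*g + 2) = (g - 5)*(g - 3)*(g + 1)*(g + 3)*(g + 2)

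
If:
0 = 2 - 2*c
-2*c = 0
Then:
No Solution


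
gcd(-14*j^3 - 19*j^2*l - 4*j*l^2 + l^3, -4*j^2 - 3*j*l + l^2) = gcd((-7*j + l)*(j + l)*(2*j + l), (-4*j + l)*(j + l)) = j + l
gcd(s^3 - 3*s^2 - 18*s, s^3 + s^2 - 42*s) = s^2 - 6*s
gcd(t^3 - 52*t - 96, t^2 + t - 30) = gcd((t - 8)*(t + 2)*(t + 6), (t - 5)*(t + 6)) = t + 6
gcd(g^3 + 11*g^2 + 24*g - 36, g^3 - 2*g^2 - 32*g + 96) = g + 6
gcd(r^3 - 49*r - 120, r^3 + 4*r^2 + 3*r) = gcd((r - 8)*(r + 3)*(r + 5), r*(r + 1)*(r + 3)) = r + 3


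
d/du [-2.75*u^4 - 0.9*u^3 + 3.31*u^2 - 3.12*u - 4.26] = -11.0*u^3 - 2.7*u^2 + 6.62*u - 3.12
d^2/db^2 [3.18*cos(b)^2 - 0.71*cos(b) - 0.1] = 12.72*sin(b)^2 + 0.71*cos(b) - 6.36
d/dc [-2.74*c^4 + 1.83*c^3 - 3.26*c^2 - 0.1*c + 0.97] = -10.96*c^3 + 5.49*c^2 - 6.52*c - 0.1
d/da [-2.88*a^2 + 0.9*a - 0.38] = 0.9 - 5.76*a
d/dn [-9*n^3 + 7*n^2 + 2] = n*(14 - 27*n)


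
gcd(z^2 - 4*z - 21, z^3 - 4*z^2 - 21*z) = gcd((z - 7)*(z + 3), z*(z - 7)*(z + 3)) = z^2 - 4*z - 21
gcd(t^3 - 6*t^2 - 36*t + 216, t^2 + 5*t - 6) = t + 6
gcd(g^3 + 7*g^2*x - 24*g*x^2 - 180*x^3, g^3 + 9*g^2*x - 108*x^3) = g^2 + 12*g*x + 36*x^2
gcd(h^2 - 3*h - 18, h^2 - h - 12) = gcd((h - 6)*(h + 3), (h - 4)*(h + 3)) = h + 3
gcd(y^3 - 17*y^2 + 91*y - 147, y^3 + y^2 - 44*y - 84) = y - 7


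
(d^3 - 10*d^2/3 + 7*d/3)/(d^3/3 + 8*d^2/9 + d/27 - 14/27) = 9*d*(3*d^2 - 10*d + 7)/(9*d^3 + 24*d^2 + d - 14)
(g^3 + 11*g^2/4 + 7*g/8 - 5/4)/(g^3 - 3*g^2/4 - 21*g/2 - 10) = (g - 1/2)/(g - 4)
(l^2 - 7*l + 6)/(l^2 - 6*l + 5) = (l - 6)/(l - 5)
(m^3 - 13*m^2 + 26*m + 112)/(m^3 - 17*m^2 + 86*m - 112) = (m + 2)/(m - 2)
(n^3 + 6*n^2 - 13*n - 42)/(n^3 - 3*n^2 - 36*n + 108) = (n^2 + 9*n + 14)/(n^2 - 36)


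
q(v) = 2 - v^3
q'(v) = -3*v^2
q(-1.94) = 9.30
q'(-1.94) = -11.29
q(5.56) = -169.88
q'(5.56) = -92.74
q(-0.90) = 2.73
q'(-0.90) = -2.43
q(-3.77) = 55.58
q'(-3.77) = -42.64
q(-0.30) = 2.03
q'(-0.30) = -0.27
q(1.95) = -5.41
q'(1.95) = -11.41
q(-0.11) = 2.00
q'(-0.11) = -0.04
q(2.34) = -10.81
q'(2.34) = -16.43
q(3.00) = -25.00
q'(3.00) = -27.00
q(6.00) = -214.00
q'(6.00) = -108.00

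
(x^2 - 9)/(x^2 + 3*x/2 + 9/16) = 16*(x^2 - 9)/(16*x^2 + 24*x + 9)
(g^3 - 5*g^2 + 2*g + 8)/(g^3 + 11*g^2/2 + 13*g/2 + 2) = 2*(g^2 - 6*g + 8)/(2*g^2 + 9*g + 4)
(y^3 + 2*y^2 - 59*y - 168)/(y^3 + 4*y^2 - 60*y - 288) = (y^2 + 10*y + 21)/(y^2 + 12*y + 36)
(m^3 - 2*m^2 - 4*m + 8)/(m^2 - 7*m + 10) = (m^2 - 4)/(m - 5)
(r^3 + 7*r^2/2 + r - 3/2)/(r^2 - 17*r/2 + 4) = (r^2 + 4*r + 3)/(r - 8)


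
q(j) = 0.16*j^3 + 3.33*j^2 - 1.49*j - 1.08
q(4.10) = 59.82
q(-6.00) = 93.18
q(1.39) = 3.71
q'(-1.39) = -9.82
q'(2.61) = 19.16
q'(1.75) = 11.64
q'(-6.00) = -24.17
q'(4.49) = 38.09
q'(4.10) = 33.88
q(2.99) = 28.51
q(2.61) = 20.56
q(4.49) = 73.85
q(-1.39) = 7.00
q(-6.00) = 93.18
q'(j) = 0.48*j^2 + 6.66*j - 1.49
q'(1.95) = 13.32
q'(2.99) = 22.71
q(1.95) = 9.86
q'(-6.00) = -24.17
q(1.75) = 7.37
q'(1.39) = 8.69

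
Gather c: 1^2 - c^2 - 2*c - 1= -c^2 - 2*c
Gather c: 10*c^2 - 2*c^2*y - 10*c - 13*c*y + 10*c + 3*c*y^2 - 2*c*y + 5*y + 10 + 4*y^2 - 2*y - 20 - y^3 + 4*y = c^2*(10 - 2*y) + c*(3*y^2 - 15*y) - y^3 + 4*y^2 + 7*y - 10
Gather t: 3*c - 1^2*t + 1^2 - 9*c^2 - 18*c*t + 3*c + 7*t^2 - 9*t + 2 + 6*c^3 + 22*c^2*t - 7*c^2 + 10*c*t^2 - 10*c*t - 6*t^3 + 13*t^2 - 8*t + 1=6*c^3 - 16*c^2 + 6*c - 6*t^3 + t^2*(10*c + 20) + t*(22*c^2 - 28*c - 18) + 4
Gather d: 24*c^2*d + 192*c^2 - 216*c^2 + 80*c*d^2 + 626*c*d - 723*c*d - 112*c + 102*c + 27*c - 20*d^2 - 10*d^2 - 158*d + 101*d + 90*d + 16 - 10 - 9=-24*c^2 + 17*c + d^2*(80*c - 30) + d*(24*c^2 - 97*c + 33) - 3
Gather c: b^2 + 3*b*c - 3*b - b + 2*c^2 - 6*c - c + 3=b^2 - 4*b + 2*c^2 + c*(3*b - 7) + 3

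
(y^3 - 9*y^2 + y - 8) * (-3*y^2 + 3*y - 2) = -3*y^5 + 30*y^4 - 32*y^3 + 45*y^2 - 26*y + 16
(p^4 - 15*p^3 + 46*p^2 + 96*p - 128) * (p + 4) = p^5 - 11*p^4 - 14*p^3 + 280*p^2 + 256*p - 512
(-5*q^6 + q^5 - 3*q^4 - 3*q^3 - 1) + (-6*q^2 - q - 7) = -5*q^6 + q^5 - 3*q^4 - 3*q^3 - 6*q^2 - q - 8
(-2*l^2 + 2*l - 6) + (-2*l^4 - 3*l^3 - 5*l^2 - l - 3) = -2*l^4 - 3*l^3 - 7*l^2 + l - 9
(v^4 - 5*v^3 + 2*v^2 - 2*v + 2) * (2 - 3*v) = -3*v^5 + 17*v^4 - 16*v^3 + 10*v^2 - 10*v + 4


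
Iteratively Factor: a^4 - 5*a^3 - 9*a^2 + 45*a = (a - 3)*(a^3 - 2*a^2 - 15*a) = (a - 5)*(a - 3)*(a^2 + 3*a) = (a - 5)*(a - 3)*(a + 3)*(a)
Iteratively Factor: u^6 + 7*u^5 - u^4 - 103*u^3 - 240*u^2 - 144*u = (u + 3)*(u^5 + 4*u^4 - 13*u^3 - 64*u^2 - 48*u) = (u + 3)*(u + 4)*(u^4 - 13*u^2 - 12*u) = (u + 3)^2*(u + 4)*(u^3 - 3*u^2 - 4*u) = (u + 1)*(u + 3)^2*(u + 4)*(u^2 - 4*u) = u*(u + 1)*(u + 3)^2*(u + 4)*(u - 4)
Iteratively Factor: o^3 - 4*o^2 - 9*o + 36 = (o + 3)*(o^2 - 7*o + 12) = (o - 3)*(o + 3)*(o - 4)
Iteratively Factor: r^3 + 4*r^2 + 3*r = (r + 3)*(r^2 + r) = (r + 1)*(r + 3)*(r)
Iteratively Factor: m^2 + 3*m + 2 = (m + 1)*(m + 2)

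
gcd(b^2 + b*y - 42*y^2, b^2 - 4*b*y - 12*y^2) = -b + 6*y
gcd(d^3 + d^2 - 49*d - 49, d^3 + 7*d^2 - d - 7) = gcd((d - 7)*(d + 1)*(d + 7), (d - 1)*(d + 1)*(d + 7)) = d^2 + 8*d + 7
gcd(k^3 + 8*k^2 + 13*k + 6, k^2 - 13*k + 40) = 1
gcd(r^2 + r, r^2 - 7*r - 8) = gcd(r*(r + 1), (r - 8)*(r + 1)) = r + 1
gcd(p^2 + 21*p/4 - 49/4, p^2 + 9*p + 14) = p + 7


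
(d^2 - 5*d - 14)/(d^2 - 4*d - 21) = (d + 2)/(d + 3)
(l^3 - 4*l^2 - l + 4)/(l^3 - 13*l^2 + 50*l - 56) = (l^2 - 1)/(l^2 - 9*l + 14)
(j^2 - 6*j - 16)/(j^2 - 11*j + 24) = (j + 2)/(j - 3)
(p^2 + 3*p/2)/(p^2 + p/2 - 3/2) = p/(p - 1)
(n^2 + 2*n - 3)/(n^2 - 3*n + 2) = (n + 3)/(n - 2)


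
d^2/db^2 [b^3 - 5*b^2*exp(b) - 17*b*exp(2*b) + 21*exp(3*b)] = -5*b^2*exp(b) - 68*b*exp(2*b) - 20*b*exp(b) + 6*b + 189*exp(3*b) - 68*exp(2*b) - 10*exp(b)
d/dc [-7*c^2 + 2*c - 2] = 2 - 14*c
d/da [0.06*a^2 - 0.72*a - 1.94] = 0.12*a - 0.72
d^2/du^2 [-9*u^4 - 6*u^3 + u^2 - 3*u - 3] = -108*u^2 - 36*u + 2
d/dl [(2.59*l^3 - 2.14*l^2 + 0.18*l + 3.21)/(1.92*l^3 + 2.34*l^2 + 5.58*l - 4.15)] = (10.1694*l^4 + 28.2132*l^3 - 63.0975*l^2 + 2.73920000000001*l - 18.6588)/(3.6864*l^6 + 8.9856*l^5 + 26.9028*l^4 + 10.1784*l^3 + 11.7144*l^2 - 46.314*l + 17.2225)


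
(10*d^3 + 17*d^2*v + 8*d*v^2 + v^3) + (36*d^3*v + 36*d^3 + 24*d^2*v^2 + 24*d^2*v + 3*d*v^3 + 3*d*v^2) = 36*d^3*v + 46*d^3 + 24*d^2*v^2 + 41*d^2*v + 3*d*v^3 + 11*d*v^2 + v^3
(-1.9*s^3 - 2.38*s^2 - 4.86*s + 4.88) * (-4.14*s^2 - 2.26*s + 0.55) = 7.866*s^5 + 14.1472*s^4 + 24.4542*s^3 - 10.5286*s^2 - 13.7018*s + 2.684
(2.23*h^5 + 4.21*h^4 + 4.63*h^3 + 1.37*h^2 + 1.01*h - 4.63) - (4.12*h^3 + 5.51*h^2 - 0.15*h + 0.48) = 2.23*h^5 + 4.21*h^4 + 0.51*h^3 - 4.14*h^2 + 1.16*h - 5.11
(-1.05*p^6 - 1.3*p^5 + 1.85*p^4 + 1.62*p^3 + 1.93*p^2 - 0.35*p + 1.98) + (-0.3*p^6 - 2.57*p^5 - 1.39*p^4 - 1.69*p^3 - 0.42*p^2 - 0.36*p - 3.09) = -1.35*p^6 - 3.87*p^5 + 0.46*p^4 - 0.0699999999999998*p^3 + 1.51*p^2 - 0.71*p - 1.11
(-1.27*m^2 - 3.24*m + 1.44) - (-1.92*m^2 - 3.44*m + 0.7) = 0.65*m^2 + 0.2*m + 0.74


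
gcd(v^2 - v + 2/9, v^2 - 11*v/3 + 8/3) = 1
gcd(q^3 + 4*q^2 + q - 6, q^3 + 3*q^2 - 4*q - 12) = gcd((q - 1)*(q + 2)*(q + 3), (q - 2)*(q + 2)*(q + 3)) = q^2 + 5*q + 6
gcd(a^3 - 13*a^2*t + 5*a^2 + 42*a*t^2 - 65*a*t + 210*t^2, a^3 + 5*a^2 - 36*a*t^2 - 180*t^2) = -a^2 + 6*a*t - 5*a + 30*t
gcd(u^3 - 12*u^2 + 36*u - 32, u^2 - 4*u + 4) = u^2 - 4*u + 4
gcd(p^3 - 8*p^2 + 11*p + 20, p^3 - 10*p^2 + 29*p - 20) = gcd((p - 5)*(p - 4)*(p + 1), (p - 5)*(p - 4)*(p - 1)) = p^2 - 9*p + 20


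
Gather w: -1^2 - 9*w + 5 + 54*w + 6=45*w + 10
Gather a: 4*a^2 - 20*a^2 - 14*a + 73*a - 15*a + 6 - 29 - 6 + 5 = -16*a^2 + 44*a - 24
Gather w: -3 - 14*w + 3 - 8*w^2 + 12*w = -8*w^2 - 2*w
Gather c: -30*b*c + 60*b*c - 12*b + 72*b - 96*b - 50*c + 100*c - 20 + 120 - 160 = -36*b + c*(30*b + 50) - 60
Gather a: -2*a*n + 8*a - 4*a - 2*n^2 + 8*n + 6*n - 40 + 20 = a*(4 - 2*n) - 2*n^2 + 14*n - 20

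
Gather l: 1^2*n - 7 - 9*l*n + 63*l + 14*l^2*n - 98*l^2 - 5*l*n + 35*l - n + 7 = l^2*(14*n - 98) + l*(98 - 14*n)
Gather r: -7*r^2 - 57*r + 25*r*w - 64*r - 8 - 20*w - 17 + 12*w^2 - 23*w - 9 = -7*r^2 + r*(25*w - 121) + 12*w^2 - 43*w - 34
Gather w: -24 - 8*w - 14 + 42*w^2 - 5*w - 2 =42*w^2 - 13*w - 40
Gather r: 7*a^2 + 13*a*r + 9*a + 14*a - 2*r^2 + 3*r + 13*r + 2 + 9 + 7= 7*a^2 + 23*a - 2*r^2 + r*(13*a + 16) + 18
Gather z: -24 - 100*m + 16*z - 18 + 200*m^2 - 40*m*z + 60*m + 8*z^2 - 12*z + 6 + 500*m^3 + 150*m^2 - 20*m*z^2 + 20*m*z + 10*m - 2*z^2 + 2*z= 500*m^3 + 350*m^2 - 30*m + z^2*(6 - 20*m) + z*(6 - 20*m) - 36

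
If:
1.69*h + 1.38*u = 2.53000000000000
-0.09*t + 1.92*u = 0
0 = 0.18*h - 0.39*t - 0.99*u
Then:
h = 1.47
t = 0.61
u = 0.03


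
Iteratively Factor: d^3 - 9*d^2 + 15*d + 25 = (d - 5)*(d^2 - 4*d - 5) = (d - 5)^2*(d + 1)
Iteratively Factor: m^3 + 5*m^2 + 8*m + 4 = (m + 2)*(m^2 + 3*m + 2) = (m + 1)*(m + 2)*(m + 2)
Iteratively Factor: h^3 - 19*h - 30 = (h - 5)*(h^2 + 5*h + 6) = (h - 5)*(h + 3)*(h + 2)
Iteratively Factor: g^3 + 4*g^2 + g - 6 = (g - 1)*(g^2 + 5*g + 6) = (g - 1)*(g + 3)*(g + 2)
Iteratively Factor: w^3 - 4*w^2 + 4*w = (w - 2)*(w^2 - 2*w) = (w - 2)^2*(w)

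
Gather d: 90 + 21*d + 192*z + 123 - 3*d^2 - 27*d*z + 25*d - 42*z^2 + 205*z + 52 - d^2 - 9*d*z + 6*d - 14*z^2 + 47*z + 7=-4*d^2 + d*(52 - 36*z) - 56*z^2 + 444*z + 272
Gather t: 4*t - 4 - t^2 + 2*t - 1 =-t^2 + 6*t - 5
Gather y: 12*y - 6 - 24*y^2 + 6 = -24*y^2 + 12*y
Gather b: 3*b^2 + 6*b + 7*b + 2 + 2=3*b^2 + 13*b + 4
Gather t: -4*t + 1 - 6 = -4*t - 5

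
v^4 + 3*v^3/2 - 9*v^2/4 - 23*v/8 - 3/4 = (v - 3/2)*(v + 1/2)^2*(v + 2)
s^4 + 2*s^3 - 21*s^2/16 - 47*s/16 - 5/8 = (s - 5/4)*(s + 1/4)*(s + 1)*(s + 2)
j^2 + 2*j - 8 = (j - 2)*(j + 4)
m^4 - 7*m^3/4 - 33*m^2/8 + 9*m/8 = m*(m - 3)*(m - 1/4)*(m + 3/2)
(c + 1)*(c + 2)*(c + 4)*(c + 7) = c^4 + 14*c^3 + 63*c^2 + 106*c + 56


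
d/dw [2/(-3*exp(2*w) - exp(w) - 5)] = (12*exp(w) + 2)*exp(w)/(3*exp(2*w) + exp(w) + 5)^2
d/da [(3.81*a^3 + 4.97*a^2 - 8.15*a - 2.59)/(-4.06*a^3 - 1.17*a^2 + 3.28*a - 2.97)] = (7.105427357601e-15*a^5 + 15.7205*a^4 - 41.1844*a^3 - 58.7272*a^2 - 35.5824*a + 32.7007)/(16.4836*a^6 + 9.5004*a^5 - 25.2647*a^4 + 16.4412*a^3 + 17.7082*a^2 - 19.4832*a + 8.8209)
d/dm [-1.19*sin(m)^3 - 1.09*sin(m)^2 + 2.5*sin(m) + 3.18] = (-3.57*sin(m)^2 - 2.18*sin(m) + 2.5)*cos(m)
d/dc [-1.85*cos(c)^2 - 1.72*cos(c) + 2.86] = (3.7*cos(c) + 1.72)*sin(c)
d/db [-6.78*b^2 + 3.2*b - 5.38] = 3.2 - 13.56*b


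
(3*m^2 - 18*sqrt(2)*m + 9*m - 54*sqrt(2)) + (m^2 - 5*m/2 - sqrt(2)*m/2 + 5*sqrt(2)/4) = 4*m^2 - 37*sqrt(2)*m/2 + 13*m/2 - 211*sqrt(2)/4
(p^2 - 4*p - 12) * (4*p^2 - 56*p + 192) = 4*p^4 - 72*p^3 + 368*p^2 - 96*p - 2304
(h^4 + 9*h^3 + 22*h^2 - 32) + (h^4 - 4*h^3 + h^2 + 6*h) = 2*h^4 + 5*h^3 + 23*h^2 + 6*h - 32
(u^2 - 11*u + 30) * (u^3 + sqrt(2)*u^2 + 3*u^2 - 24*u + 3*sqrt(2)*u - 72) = u^5 - 8*u^4 + sqrt(2)*u^4 - 27*u^3 - 8*sqrt(2)*u^3 - 3*sqrt(2)*u^2 + 282*u^2 + 72*u + 90*sqrt(2)*u - 2160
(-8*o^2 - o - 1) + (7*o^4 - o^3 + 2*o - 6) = 7*o^4 - o^3 - 8*o^2 + o - 7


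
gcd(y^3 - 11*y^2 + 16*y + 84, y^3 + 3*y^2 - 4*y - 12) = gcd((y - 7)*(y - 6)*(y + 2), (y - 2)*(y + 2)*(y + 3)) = y + 2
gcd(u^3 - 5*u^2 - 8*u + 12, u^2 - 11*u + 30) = u - 6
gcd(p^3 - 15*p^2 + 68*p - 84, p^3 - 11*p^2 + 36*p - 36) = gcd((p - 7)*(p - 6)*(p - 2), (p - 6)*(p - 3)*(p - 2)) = p^2 - 8*p + 12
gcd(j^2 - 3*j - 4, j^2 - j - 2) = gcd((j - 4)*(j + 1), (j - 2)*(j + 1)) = j + 1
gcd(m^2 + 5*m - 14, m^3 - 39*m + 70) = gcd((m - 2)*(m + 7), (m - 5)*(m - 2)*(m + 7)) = m^2 + 5*m - 14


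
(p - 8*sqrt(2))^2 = p^2 - 16*sqrt(2)*p + 128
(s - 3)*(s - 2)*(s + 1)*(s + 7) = s^4 + 3*s^3 - 27*s^2 + 13*s + 42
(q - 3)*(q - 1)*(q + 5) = q^3 + q^2 - 17*q + 15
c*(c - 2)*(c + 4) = c^3 + 2*c^2 - 8*c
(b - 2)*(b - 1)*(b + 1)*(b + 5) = b^4 + 3*b^3 - 11*b^2 - 3*b + 10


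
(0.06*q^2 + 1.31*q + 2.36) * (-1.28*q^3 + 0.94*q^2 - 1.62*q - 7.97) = -0.0768*q^5 - 1.6204*q^4 - 1.8866*q^3 - 0.382*q^2 - 14.2639*q - 18.8092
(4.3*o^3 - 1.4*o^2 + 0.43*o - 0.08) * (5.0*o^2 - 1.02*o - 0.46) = 21.5*o^5 - 11.386*o^4 + 1.6*o^3 - 0.1946*o^2 - 0.1162*o + 0.0368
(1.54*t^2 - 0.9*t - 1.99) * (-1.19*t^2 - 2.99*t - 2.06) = -1.8326*t^4 - 3.5336*t^3 + 1.8867*t^2 + 7.8041*t + 4.0994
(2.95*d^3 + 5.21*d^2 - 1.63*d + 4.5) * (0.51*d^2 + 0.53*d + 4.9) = 1.5045*d^5 + 4.2206*d^4 + 16.385*d^3 + 26.9601*d^2 - 5.602*d + 22.05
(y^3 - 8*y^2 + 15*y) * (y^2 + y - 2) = y^5 - 7*y^4 + 5*y^3 + 31*y^2 - 30*y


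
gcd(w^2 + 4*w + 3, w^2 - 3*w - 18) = w + 3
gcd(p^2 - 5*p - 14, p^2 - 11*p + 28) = p - 7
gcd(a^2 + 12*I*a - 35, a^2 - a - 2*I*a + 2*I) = 1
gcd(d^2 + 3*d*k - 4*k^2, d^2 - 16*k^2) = d + 4*k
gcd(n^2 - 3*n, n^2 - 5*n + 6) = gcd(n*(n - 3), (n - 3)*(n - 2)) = n - 3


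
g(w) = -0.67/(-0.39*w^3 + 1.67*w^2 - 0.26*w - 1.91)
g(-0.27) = 0.39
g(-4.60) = -0.01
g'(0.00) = -0.05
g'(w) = -0.67*(1.17*w^2 - 3.34*w + 0.26)/(-0.39*w^3 + 1.67*w^2 - 0.26*w - 1.91)^2 = (-0.7839*w^2 + 2.2378*w - 0.1742)/(0.39*w^3 - 1.67*w^2 + 0.26*w + 1.91)^2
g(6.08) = 0.02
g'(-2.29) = -0.06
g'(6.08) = -0.02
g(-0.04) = 0.35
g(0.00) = 0.35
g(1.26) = 1.83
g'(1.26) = 10.43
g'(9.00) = -0.00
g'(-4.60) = -0.01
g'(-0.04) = -0.07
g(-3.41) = -0.02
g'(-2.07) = -0.10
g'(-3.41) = -0.01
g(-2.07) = -0.07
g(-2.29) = -0.06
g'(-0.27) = -0.29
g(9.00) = 0.00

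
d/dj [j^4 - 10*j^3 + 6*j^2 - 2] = 2*j*(2*j^2 - 15*j + 6)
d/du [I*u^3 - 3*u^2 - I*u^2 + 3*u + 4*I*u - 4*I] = 3*I*u^2 - 6*u - 2*I*u + 3 + 4*I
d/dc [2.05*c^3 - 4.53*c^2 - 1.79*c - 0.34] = 6.15*c^2 - 9.06*c - 1.79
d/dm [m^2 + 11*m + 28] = 2*m + 11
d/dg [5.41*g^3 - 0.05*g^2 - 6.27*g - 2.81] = 16.23*g^2 - 0.1*g - 6.27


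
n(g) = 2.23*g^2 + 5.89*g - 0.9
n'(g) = 4.46*g + 5.89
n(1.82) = 17.21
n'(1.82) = 14.01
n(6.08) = 117.35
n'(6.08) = 33.01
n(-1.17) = -4.74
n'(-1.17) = 0.67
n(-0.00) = -0.90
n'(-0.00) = 5.89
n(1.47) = 12.58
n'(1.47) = 12.45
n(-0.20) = -1.99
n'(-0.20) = 5.00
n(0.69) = 4.23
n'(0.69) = 8.97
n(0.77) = 4.96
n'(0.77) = 9.32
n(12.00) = 390.90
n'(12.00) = 59.41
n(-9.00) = 126.72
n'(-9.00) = -34.25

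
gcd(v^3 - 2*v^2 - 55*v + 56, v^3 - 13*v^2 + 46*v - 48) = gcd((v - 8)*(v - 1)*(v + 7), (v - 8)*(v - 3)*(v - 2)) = v - 8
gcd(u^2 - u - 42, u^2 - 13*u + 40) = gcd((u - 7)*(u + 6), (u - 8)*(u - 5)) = 1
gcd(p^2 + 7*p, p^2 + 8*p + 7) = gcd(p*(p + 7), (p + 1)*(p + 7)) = p + 7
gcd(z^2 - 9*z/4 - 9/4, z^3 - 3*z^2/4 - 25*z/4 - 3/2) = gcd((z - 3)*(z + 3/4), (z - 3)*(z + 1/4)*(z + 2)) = z - 3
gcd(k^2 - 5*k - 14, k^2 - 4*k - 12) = k + 2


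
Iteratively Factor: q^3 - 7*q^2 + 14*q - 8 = (q - 1)*(q^2 - 6*q + 8) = (q - 2)*(q - 1)*(q - 4)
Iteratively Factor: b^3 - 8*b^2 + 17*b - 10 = (b - 2)*(b^2 - 6*b + 5) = (b - 5)*(b - 2)*(b - 1)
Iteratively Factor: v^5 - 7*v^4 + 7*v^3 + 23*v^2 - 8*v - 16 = (v - 4)*(v^4 - 3*v^3 - 5*v^2 + 3*v + 4) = (v - 4)*(v + 1)*(v^3 - 4*v^2 - v + 4) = (v - 4)^2*(v + 1)*(v^2 - 1) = (v - 4)^2*(v + 1)^2*(v - 1)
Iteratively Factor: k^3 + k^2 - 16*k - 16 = (k - 4)*(k^2 + 5*k + 4) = (k - 4)*(k + 4)*(k + 1)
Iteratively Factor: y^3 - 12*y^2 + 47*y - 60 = (y - 5)*(y^2 - 7*y + 12) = (y - 5)*(y - 3)*(y - 4)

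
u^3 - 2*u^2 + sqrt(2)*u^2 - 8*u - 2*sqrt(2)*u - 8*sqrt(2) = (u - 4)*(u + 2)*(u + sqrt(2))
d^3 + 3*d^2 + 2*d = d*(d + 1)*(d + 2)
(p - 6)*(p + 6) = p^2 - 36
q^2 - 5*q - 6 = (q - 6)*(q + 1)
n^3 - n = n*(n - 1)*(n + 1)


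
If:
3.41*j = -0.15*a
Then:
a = -22.7333333333333*j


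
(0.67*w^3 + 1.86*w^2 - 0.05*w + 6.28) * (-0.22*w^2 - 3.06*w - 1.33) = -0.1474*w^5 - 2.4594*w^4 - 6.5717*w^3 - 3.7024*w^2 - 19.1503*w - 8.3524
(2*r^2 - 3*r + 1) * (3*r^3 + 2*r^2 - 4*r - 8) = 6*r^5 - 5*r^4 - 11*r^3 - 2*r^2 + 20*r - 8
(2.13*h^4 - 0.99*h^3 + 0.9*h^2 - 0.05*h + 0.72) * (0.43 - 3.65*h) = -7.7745*h^5 + 4.5294*h^4 - 3.7107*h^3 + 0.5695*h^2 - 2.6495*h + 0.3096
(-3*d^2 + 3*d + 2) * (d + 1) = -3*d^3 + 5*d + 2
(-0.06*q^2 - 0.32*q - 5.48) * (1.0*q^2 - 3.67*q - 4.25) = -0.06*q^4 - 0.0998*q^3 - 4.0506*q^2 + 21.4716*q + 23.29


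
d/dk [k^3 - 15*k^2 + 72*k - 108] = 3*k^2 - 30*k + 72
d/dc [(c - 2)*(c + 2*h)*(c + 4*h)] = 3*c^2 + 12*c*h - 4*c + 8*h^2 - 12*h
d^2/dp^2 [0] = 0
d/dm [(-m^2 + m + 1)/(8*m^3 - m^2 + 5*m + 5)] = 4*m*(2*m^3 - 4*m^2 - 7*m - 2)/(64*m^6 - 16*m^5 + 81*m^4 + 70*m^3 + 15*m^2 + 50*m + 25)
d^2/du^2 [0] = 0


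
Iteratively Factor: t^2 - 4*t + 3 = (t - 3)*(t - 1)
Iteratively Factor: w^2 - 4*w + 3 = (w - 1)*(w - 3)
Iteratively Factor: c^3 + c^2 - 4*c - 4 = (c - 2)*(c^2 + 3*c + 2) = (c - 2)*(c + 2)*(c + 1)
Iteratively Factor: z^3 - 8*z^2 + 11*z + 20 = (z + 1)*(z^2 - 9*z + 20) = (z - 4)*(z + 1)*(z - 5)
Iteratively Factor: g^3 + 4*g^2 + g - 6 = (g + 2)*(g^2 + 2*g - 3) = (g - 1)*(g + 2)*(g + 3)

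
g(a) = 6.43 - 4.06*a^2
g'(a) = -8.12*a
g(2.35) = -15.99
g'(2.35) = -19.08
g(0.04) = 6.42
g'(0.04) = -0.32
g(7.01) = -193.08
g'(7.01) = -56.92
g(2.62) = -21.44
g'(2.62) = -21.27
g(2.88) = -27.25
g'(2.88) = -23.39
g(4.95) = -93.05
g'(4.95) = -40.19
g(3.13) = -33.35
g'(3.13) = -25.42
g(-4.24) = -66.56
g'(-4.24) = 34.43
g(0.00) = 6.43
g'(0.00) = 0.00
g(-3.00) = -30.11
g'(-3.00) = 24.36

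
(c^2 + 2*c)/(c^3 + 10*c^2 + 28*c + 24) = c/(c^2 + 8*c + 12)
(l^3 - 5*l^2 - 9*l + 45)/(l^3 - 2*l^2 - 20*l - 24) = (-l^3 + 5*l^2 + 9*l - 45)/(-l^3 + 2*l^2 + 20*l + 24)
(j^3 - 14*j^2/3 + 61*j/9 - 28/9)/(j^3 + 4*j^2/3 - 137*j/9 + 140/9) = (j - 1)/(j + 5)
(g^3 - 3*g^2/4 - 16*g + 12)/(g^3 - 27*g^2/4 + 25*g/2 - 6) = (g + 4)/(g - 2)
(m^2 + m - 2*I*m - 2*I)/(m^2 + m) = (m - 2*I)/m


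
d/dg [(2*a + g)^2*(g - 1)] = (2*a + g)*(2*a + 3*g - 2)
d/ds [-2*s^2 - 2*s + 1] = -4*s - 2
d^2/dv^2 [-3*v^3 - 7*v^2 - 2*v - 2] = -18*v - 14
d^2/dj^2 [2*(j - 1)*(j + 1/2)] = 4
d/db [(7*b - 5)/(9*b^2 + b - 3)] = (63*b^2 + 7*b - (7*b - 5)*(18*b + 1) - 21)/(9*b^2 + b - 3)^2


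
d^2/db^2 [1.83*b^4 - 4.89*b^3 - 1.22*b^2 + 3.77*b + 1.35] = 21.96*b^2 - 29.34*b - 2.44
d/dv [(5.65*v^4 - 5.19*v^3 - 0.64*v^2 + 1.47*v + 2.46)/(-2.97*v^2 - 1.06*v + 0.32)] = (-33.561*v^5 - 2.5527*v^4 + 18.2348*v^3 + 0.0618999999999996*v^2 + 14.2028*v + 3.078)/(8.8209*v^4 + 6.2964*v^3 - 0.7772*v^2 - 0.6784*v + 0.1024)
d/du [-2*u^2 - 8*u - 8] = -4*u - 8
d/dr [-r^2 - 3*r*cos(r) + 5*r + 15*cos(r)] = 3*r*sin(r) - 2*r - 15*sin(r) - 3*cos(r) + 5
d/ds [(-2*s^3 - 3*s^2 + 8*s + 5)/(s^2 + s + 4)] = (-2*s^4 - 4*s^3 - 35*s^2 - 34*s + 27)/(s^4 + 2*s^3 + 9*s^2 + 8*s + 16)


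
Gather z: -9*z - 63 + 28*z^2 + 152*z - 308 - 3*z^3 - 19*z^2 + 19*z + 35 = -3*z^3 + 9*z^2 + 162*z - 336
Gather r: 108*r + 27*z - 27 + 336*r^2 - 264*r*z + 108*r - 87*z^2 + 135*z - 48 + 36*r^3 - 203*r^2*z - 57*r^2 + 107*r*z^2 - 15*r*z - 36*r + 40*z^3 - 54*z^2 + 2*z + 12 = 36*r^3 + r^2*(279 - 203*z) + r*(107*z^2 - 279*z + 180) + 40*z^3 - 141*z^2 + 164*z - 63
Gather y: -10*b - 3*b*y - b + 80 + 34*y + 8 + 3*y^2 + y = -11*b + 3*y^2 + y*(35 - 3*b) + 88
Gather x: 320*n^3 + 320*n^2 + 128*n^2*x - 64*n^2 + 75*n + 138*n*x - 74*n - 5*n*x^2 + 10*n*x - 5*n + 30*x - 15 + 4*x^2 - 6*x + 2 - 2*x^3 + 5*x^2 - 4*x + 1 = 320*n^3 + 256*n^2 - 4*n - 2*x^3 + x^2*(9 - 5*n) + x*(128*n^2 + 148*n + 20) - 12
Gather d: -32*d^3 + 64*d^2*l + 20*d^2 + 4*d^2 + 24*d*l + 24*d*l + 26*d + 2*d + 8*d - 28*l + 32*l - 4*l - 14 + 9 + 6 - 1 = -32*d^3 + d^2*(64*l + 24) + d*(48*l + 36)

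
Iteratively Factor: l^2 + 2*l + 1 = (l + 1)*(l + 1)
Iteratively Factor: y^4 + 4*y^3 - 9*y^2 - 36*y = (y + 3)*(y^3 + y^2 - 12*y) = (y + 3)*(y + 4)*(y^2 - 3*y) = (y - 3)*(y + 3)*(y + 4)*(y)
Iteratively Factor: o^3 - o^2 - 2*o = (o + 1)*(o^2 - 2*o) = o*(o + 1)*(o - 2)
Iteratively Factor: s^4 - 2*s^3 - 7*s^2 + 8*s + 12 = (s - 3)*(s^3 + s^2 - 4*s - 4) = (s - 3)*(s - 2)*(s^2 + 3*s + 2) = (s - 3)*(s - 2)*(s + 2)*(s + 1)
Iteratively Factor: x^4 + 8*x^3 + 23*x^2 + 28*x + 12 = (x + 3)*(x^3 + 5*x^2 + 8*x + 4) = (x + 1)*(x + 3)*(x^2 + 4*x + 4) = (x + 1)*(x + 2)*(x + 3)*(x + 2)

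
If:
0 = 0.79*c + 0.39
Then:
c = -0.49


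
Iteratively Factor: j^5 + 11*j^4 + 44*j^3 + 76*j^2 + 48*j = (j + 2)*(j^4 + 9*j^3 + 26*j^2 + 24*j) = (j + 2)^2*(j^3 + 7*j^2 + 12*j) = (j + 2)^2*(j + 3)*(j^2 + 4*j) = j*(j + 2)^2*(j + 3)*(j + 4)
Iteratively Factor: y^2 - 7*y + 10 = (y - 5)*(y - 2)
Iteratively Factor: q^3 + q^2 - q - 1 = (q - 1)*(q^2 + 2*q + 1) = (q - 1)*(q + 1)*(q + 1)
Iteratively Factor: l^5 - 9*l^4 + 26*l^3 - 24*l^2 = (l - 4)*(l^4 - 5*l^3 + 6*l^2) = l*(l - 4)*(l^3 - 5*l^2 + 6*l) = l*(l - 4)*(l - 3)*(l^2 - 2*l) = l^2*(l - 4)*(l - 3)*(l - 2)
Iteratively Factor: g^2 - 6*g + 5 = (g - 1)*(g - 5)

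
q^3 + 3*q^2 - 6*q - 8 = (q - 2)*(q + 1)*(q + 4)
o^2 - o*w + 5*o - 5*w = (o + 5)*(o - w)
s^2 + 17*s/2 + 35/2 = (s + 7/2)*(s + 5)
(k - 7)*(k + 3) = k^2 - 4*k - 21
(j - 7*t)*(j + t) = j^2 - 6*j*t - 7*t^2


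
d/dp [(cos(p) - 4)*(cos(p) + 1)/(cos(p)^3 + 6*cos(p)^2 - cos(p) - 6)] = (cos(p)^2 - 8*cos(p) - 14)*sin(p)/((cos(p) - 1)^2*(cos(p) + 6)^2)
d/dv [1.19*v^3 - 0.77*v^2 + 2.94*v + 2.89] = 3.57*v^2 - 1.54*v + 2.94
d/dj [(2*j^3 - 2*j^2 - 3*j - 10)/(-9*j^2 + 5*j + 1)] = (-18*j^4 + 20*j^3 - 31*j^2 - 184*j + 47)/(81*j^4 - 90*j^3 + 7*j^2 + 10*j + 1)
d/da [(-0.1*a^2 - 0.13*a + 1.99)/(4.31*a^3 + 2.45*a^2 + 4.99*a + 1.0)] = (0.431*a^4 + 1.1206*a^3 - 25.9112*a^2 - 9.951*a - 10.0601)/(18.5761*a^6 + 21.119*a^5 + 49.0163*a^4 + 33.071*a^3 + 29.8001*a^2 + 9.98*a + 1.0)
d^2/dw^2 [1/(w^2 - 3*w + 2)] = 2*(-w^2 + 3*w + (2*w - 3)^2 - 2)/(w^2 - 3*w + 2)^3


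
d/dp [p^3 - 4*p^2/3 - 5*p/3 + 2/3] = 3*p^2 - 8*p/3 - 5/3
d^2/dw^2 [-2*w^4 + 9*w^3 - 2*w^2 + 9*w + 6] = -24*w^2 + 54*w - 4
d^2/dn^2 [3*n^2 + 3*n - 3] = 6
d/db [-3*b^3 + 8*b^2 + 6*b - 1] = -9*b^2 + 16*b + 6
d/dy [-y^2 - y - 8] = -2*y - 1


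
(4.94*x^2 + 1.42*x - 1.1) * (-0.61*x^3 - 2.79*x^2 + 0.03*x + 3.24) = -3.0134*x^5 - 14.6488*x^4 - 3.1426*x^3 + 19.1172*x^2 + 4.5678*x - 3.564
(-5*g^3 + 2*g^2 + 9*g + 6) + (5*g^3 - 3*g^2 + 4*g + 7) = -g^2 + 13*g + 13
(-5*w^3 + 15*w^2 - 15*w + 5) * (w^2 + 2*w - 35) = -5*w^5 + 5*w^4 + 190*w^3 - 550*w^2 + 535*w - 175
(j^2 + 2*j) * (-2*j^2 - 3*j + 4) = -2*j^4 - 7*j^3 - 2*j^2 + 8*j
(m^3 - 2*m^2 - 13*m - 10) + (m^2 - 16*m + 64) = m^3 - m^2 - 29*m + 54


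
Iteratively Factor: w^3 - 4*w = (w - 2)*(w^2 + 2*w) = w*(w - 2)*(w + 2)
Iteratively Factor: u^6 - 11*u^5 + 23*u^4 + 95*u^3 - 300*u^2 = (u)*(u^5 - 11*u^4 + 23*u^3 + 95*u^2 - 300*u) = u*(u - 5)*(u^4 - 6*u^3 - 7*u^2 + 60*u) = u*(u - 5)*(u + 3)*(u^3 - 9*u^2 + 20*u) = u*(u - 5)*(u - 4)*(u + 3)*(u^2 - 5*u) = u*(u - 5)^2*(u - 4)*(u + 3)*(u)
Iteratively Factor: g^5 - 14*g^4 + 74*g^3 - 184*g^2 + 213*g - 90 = (g - 3)*(g^4 - 11*g^3 + 41*g^2 - 61*g + 30) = (g - 3)*(g - 2)*(g^3 - 9*g^2 + 23*g - 15) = (g - 3)*(g - 2)*(g - 1)*(g^2 - 8*g + 15) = (g - 3)^2*(g - 2)*(g - 1)*(g - 5)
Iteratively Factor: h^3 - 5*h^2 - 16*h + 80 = (h - 5)*(h^2 - 16) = (h - 5)*(h + 4)*(h - 4)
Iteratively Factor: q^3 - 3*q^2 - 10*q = (q - 5)*(q^2 + 2*q) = q*(q - 5)*(q + 2)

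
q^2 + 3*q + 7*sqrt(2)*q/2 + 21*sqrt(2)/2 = (q + 3)*(q + 7*sqrt(2)/2)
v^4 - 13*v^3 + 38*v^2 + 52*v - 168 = (v - 7)*(v - 6)*(v - 2)*(v + 2)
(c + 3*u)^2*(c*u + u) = c^3*u + 6*c^2*u^2 + c^2*u + 9*c*u^3 + 6*c*u^2 + 9*u^3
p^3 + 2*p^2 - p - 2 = (p - 1)*(p + 1)*(p + 2)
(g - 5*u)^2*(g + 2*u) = g^3 - 8*g^2*u + 5*g*u^2 + 50*u^3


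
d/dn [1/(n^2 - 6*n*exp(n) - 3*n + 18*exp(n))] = (6*n*exp(n) - 2*n - 12*exp(n) + 3)/(n^2 - 6*n*exp(n) - 3*n + 18*exp(n))^2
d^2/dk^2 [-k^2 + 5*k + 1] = -2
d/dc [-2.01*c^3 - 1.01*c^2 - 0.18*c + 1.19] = -6.03*c^2 - 2.02*c - 0.18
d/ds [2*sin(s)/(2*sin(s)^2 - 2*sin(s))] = -cos(s)/(sin(s) - 1)^2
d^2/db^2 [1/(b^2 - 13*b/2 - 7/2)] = 4*(4*b^2 - 26*b - (4*b - 13)^2 - 14)/(-2*b^2 + 13*b + 7)^3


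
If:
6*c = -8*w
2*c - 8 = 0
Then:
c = 4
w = -3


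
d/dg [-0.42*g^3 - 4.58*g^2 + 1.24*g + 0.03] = -1.26*g^2 - 9.16*g + 1.24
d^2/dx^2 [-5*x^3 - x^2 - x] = -30*x - 2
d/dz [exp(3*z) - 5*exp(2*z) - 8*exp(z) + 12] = (3*exp(2*z) - 10*exp(z) - 8)*exp(z)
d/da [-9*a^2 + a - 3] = 1 - 18*a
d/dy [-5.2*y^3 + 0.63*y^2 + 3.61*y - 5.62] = -15.6*y^2 + 1.26*y + 3.61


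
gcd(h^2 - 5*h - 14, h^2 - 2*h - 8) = h + 2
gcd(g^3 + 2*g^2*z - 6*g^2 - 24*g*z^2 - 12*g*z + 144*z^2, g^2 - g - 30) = g - 6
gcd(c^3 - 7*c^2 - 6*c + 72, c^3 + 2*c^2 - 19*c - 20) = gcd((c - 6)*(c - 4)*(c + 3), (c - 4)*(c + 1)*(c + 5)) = c - 4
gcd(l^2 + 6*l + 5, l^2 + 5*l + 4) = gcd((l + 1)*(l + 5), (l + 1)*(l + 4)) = l + 1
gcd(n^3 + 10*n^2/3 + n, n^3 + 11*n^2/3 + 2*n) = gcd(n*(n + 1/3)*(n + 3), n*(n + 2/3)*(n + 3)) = n^2 + 3*n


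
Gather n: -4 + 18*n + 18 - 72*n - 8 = 6 - 54*n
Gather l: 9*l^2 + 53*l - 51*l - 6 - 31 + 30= 9*l^2 + 2*l - 7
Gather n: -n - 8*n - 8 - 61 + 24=-9*n - 45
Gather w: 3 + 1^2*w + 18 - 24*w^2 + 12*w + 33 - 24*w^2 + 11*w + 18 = -48*w^2 + 24*w + 72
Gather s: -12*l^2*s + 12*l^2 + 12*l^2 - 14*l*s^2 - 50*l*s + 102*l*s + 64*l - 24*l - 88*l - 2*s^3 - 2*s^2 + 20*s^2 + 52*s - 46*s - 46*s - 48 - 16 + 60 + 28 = 24*l^2 - 48*l - 2*s^3 + s^2*(18 - 14*l) + s*(-12*l^2 + 52*l - 40) + 24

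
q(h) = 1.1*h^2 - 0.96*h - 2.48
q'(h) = 2.2*h - 0.96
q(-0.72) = -1.22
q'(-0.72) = -2.54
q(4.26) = 13.39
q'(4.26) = 8.41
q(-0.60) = -1.51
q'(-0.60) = -2.28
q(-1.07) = -0.19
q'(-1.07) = -3.31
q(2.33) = 1.25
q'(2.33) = 4.17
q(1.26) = -1.94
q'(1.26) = 1.81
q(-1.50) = 1.44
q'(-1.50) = -4.26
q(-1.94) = 3.52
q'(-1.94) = -5.23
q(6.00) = 31.36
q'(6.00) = 12.24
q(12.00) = 144.40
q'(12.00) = 25.44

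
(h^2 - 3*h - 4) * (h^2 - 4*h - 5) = h^4 - 7*h^3 + 3*h^2 + 31*h + 20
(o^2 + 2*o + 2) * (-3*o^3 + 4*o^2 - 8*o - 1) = -3*o^5 - 2*o^4 - 6*o^3 - 9*o^2 - 18*o - 2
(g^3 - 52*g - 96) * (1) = g^3 - 52*g - 96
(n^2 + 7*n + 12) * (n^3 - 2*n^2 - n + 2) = n^5 + 5*n^4 - 3*n^3 - 29*n^2 + 2*n + 24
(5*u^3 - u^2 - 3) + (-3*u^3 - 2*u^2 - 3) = 2*u^3 - 3*u^2 - 6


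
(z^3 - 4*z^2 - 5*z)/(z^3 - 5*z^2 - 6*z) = (z - 5)/(z - 6)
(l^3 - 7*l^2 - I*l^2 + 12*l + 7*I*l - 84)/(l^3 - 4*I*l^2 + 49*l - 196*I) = (l^2 + l*(-7 + 3*I) - 21*I)/(l^2 + 49)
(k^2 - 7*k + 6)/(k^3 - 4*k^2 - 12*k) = (k - 1)/(k*(k + 2))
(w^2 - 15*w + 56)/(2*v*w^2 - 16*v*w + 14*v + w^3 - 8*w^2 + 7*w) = (w - 8)/(2*v*w - 2*v + w^2 - w)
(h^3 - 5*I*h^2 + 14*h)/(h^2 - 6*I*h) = (h^2 - 5*I*h + 14)/(h - 6*I)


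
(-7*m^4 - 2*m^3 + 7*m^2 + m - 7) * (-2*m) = 14*m^5 + 4*m^4 - 14*m^3 - 2*m^2 + 14*m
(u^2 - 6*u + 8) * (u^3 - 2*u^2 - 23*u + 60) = u^5 - 8*u^4 - 3*u^3 + 182*u^2 - 544*u + 480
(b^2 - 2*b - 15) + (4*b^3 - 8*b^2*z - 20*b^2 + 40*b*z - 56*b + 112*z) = 4*b^3 - 8*b^2*z - 19*b^2 + 40*b*z - 58*b + 112*z - 15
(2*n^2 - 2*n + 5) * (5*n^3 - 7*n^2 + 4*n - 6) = 10*n^5 - 24*n^4 + 47*n^3 - 55*n^2 + 32*n - 30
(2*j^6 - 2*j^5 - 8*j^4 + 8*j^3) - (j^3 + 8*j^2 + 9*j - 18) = 2*j^6 - 2*j^5 - 8*j^4 + 7*j^3 - 8*j^2 - 9*j + 18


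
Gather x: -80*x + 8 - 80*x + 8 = 16 - 160*x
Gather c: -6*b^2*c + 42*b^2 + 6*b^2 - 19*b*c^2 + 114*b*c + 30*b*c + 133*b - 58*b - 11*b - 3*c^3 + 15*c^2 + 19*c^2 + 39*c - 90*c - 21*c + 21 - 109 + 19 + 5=48*b^2 + 64*b - 3*c^3 + c^2*(34 - 19*b) + c*(-6*b^2 + 144*b - 72) - 64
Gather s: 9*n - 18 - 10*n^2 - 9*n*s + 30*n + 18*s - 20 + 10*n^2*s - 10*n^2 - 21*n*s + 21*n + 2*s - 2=-20*n^2 + 60*n + s*(10*n^2 - 30*n + 20) - 40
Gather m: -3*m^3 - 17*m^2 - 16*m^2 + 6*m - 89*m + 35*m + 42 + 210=-3*m^3 - 33*m^2 - 48*m + 252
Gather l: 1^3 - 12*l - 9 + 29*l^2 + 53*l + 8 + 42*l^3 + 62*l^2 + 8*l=42*l^3 + 91*l^2 + 49*l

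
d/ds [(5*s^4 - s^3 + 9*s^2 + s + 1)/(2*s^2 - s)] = (20*s^5 - 17*s^4 + 2*s^3 - 11*s^2 - 4*s + 1)/(s^2*(4*s^2 - 4*s + 1))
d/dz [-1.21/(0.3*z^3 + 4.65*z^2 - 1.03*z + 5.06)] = (1.089*z^2 + 11.253*z - 1.2463)/(0.3*z^3 + 4.65*z^2 - 1.03*z + 5.06)^2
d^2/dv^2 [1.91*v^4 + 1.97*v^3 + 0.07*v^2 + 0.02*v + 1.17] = 22.92*v^2 + 11.82*v + 0.14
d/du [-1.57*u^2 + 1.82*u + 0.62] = 1.82 - 3.14*u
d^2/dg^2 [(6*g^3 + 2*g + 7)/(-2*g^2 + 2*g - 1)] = 4*(-10*g^3 - 24*g^2 + 39*g - 9)/(8*g^6 - 24*g^5 + 36*g^4 - 32*g^3 + 18*g^2 - 6*g + 1)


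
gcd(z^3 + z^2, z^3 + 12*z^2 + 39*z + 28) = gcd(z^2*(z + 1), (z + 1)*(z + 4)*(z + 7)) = z + 1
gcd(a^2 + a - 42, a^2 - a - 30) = a - 6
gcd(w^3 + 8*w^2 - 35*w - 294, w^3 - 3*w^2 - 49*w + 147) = w + 7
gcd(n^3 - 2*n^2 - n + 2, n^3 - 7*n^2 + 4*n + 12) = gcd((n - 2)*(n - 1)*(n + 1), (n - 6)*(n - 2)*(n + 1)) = n^2 - n - 2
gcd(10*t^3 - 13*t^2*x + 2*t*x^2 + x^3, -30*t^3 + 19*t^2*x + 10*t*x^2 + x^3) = -5*t^2 + 4*t*x + x^2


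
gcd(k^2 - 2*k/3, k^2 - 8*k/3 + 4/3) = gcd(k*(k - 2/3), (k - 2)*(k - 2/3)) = k - 2/3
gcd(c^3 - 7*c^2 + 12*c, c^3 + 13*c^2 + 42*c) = c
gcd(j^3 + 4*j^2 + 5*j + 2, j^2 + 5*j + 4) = j + 1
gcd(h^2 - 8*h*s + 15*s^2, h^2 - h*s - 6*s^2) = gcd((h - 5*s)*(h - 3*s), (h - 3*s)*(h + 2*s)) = -h + 3*s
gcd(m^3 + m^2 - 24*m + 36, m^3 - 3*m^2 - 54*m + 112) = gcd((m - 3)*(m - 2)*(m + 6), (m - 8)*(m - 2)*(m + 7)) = m - 2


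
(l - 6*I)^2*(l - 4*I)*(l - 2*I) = l^4 - 18*I*l^3 - 116*l^2 + 312*I*l + 288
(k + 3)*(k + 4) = k^2 + 7*k + 12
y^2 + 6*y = y*(y + 6)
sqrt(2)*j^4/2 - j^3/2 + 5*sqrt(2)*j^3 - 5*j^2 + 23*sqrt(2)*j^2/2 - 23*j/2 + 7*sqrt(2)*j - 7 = (j + 1)*(j + 7)*(j - sqrt(2)/2)*(sqrt(2)*j/2 + sqrt(2))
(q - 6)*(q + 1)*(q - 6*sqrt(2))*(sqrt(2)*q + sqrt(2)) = sqrt(2)*q^4 - 12*q^3 - 4*sqrt(2)*q^3 - 11*sqrt(2)*q^2 + 48*q^2 - 6*sqrt(2)*q + 132*q + 72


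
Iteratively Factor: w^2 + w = (w + 1)*(w)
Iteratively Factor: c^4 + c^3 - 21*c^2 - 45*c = (c + 3)*(c^3 - 2*c^2 - 15*c) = (c + 3)^2*(c^2 - 5*c) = (c - 5)*(c + 3)^2*(c)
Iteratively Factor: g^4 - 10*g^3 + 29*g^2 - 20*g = (g - 1)*(g^3 - 9*g^2 + 20*g) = g*(g - 1)*(g^2 - 9*g + 20) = g*(g - 4)*(g - 1)*(g - 5)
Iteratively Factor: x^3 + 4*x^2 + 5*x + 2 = (x + 2)*(x^2 + 2*x + 1) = (x + 1)*(x + 2)*(x + 1)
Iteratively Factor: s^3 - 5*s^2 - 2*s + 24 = (s - 3)*(s^2 - 2*s - 8) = (s - 3)*(s + 2)*(s - 4)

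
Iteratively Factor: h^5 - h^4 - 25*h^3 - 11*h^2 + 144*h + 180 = (h + 3)*(h^4 - 4*h^3 - 13*h^2 + 28*h + 60) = (h + 2)*(h + 3)*(h^3 - 6*h^2 - h + 30) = (h + 2)^2*(h + 3)*(h^2 - 8*h + 15) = (h - 3)*(h + 2)^2*(h + 3)*(h - 5)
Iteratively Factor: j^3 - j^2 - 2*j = (j)*(j^2 - j - 2) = j*(j + 1)*(j - 2)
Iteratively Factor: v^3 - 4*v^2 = (v)*(v^2 - 4*v) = v*(v - 4)*(v)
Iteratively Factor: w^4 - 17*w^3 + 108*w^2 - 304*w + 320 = (w - 4)*(w^3 - 13*w^2 + 56*w - 80) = (w - 4)^2*(w^2 - 9*w + 20) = (w - 5)*(w - 4)^2*(w - 4)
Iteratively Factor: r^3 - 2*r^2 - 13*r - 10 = (r + 1)*(r^2 - 3*r - 10) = (r - 5)*(r + 1)*(r + 2)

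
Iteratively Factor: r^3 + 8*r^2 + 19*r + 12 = (r + 3)*(r^2 + 5*r + 4) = (r + 3)*(r + 4)*(r + 1)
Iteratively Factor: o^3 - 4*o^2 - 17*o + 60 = (o + 4)*(o^2 - 8*o + 15) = (o - 3)*(o + 4)*(o - 5)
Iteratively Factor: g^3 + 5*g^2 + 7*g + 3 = (g + 1)*(g^2 + 4*g + 3) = (g + 1)^2*(g + 3)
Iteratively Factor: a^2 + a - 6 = (a + 3)*(a - 2)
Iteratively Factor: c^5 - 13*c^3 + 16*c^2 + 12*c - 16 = (c - 2)*(c^4 + 2*c^3 - 9*c^2 - 2*c + 8) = (c - 2)*(c - 1)*(c^3 + 3*c^2 - 6*c - 8) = (c - 2)^2*(c - 1)*(c^2 + 5*c + 4) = (c - 2)^2*(c - 1)*(c + 4)*(c + 1)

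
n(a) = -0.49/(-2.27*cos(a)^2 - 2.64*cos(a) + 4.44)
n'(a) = -0.49*(-4.54*sin(a)*cos(a) - 2.64*sin(a))/(-2.27*cos(a)^2 - 2.64*cos(a) + 4.44)^2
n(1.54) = -0.11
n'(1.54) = 0.07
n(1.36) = -0.13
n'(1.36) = 0.12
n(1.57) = -0.11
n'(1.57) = 0.07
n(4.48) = -0.10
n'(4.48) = -0.03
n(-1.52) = -0.11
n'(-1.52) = -0.08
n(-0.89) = -0.26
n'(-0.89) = -0.59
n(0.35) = 11.38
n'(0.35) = 626.28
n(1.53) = -0.11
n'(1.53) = 0.07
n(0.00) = 1.04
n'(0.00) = 0.00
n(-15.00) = -0.10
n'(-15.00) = 0.01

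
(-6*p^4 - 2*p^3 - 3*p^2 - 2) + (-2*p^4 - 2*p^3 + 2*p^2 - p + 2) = -8*p^4 - 4*p^3 - p^2 - p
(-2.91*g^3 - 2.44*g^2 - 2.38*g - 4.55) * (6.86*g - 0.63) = -19.9626*g^4 - 14.9051*g^3 - 14.7896*g^2 - 29.7136*g + 2.8665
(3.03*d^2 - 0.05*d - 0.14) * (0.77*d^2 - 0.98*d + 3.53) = 2.3331*d^4 - 3.0079*d^3 + 10.6371*d^2 - 0.0393*d - 0.4942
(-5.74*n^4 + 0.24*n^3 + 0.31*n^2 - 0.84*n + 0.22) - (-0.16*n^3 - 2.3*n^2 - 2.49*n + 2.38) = -5.74*n^4 + 0.4*n^3 + 2.61*n^2 + 1.65*n - 2.16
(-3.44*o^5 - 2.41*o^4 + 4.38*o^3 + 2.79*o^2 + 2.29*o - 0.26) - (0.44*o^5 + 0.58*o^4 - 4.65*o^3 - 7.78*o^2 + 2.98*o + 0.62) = -3.88*o^5 - 2.99*o^4 + 9.03*o^3 + 10.57*o^2 - 0.69*o - 0.88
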